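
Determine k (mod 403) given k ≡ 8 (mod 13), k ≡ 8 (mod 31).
8

Using the Chinese Remainder Theorem:
M = product of moduli = 403
For equation 1: M_1 = 31, 31 ≡ 5 (mod 13), inverse of 31 mod 13 is 8 (check: 5 × 8 = 40 ≡ 1 (mod 13))
For equation 2: M_2 = 13, 13 ≡ 13 (mod 31), inverse of 13 mod 31 is 12 (check: 13 × 12 = 156 ≡ 1 (mod 31))
Combine: k ≡ Σ r_i×M_i×(M_i⁻¹ mod m_i) = 8×31×8 + 8×13×12 = 1984 + 1248 = 3232
3232 mod 403 = 8
k ≡ 8 (mod 403)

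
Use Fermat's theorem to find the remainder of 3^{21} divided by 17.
5

By Fermat's Little Theorem, a^(p-1) ≡ 1 (mod p) for prime p and gcd(a, p) = 1
Here p = 17, so 3^16 ≡ 1 (mod 17)
We can reduce the exponent: 21 mod 16 = 5
So 3^21 ≡ 3^5 (mod 17)
Computing: 3^5 mod 17 = 5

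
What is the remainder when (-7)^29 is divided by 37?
Using repeated squaring. (-7) ≡ 30 (mod 37). 29 = 16 + 8 + 4 + 1 (binary 11101). Repeated squaring mod 37: 30^1 ≡ 30; 30^2 ≡ 30² = 900 ≡ 12; 30^4 ≡ 12² = 144 ≡ 33; 30^8 ≡ 33² = 1089 ≡ 16; 30^16 ≡ 16² = 256 ≡ 34. Multiply: (-7)^29 ≡ 30^16 × 30^8 × 30^4 × 30^1 ≡ 34 × 16 × 33 × 30 (mod 37): 34 × 16 = 544 ≡ 26; 26 × 33 = 858 ≡ 7; 7 × 30 = 210 ≡ 25. So (-7)^29 ≡ 25 (mod 37).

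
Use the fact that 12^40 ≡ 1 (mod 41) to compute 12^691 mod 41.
By Fermat: 12^{40} ≡ 1 (mod 41). 691 ≡ 11 (mod 40). So 12^{691} ≡ 12^{11} ≡ 26 (mod 41)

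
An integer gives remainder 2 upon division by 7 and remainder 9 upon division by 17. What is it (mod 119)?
M = 7 × 17 = 119. M₁ = 17, y₁ ≡ 5 (mod 7). M₂ = 7, y₂ ≡ 5 (mod 17). k = 2×17×5 + 9×7×5 ≡ 9 (mod 119). The smallest positive such number is 9.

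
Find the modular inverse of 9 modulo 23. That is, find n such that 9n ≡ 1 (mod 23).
18

Using Extended Euclidean Algorithm:
gcd(9, 23) = 1
Bezout coefficients: 9 × -5 + 23 × 2 = 1
So 9 × -5 ≡ 1 (mod 23)
The inverse is -5 mod 23 = 18
Verification: 9 × 18 = 162 = 7 × 23 + 1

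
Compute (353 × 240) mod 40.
0

(353 × 240) = 84720
84720 mod 40 = 0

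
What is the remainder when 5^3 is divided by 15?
3 = 2 + 1 (binary 11). Repeated squaring mod 15: 5^1 ≡ 5; 5^2 ≡ 5² = 25 ≡ 10. Multiply: 5^3 = 5^2 × 5^1 ≡ 10 × 5 (mod 15): 10 × 5 = 50 ≡ 5. So 5^3 ≡ 5 (mod 15).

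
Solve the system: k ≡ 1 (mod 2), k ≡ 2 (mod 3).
M = 2 × 3 = 6. M₁ = 3, y₁ ≡ 1 (mod 2). M₂ = 2, y₂ ≡ 2 (mod 3). k = 1×3×1 + 2×2×2 ≡ 5 (mod 6)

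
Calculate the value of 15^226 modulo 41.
Using Fermat: 15^{40} ≡ 1 (mod 41). 226 ≡ 26 (mod 40). So 15^{226} ≡ 15^{26} ≡ 36 (mod 41)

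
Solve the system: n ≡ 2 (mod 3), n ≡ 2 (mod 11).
M = 3 × 11 = 33. M₁ = 11, y₁ ≡ 2 (mod 3). M₂ = 3, y₂ ≡ 4 (mod 11). n = 2×11×2 + 2×3×4 ≡ 2 (mod 33)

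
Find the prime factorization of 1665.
3^2 × 5 × 37

Divide by primes starting from smallest:
1665 ÷ 3 = 555
555 ÷ 3 = 185
185 ÷ 5 = 37
37 ÷ 37 = 1

1665 = 3^2 × 5 × 37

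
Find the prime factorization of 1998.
2 × 3^3 × 37

Divide by primes starting from smallest:
1998 ÷ 2 = 999
999 ÷ 3 = 333
333 ÷ 3 = 111
111 ÷ 3 = 37
37 ÷ 37 = 1

1998 = 2 × 3^3 × 37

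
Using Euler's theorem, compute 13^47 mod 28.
By Euler: 13^{12} ≡ 1 (mod 28) since gcd(13, 28) = 1. 47 = 3×12 + 11. So 13^{47} ≡ 13^{11} ≡ 13 (mod 28)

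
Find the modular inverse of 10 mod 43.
10^(-1) ≡ 13 (mod 43). Verification: 10 × 13 = 130 ≡ 1 (mod 43)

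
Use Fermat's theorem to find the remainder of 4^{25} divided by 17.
4

By Fermat's Little Theorem, a^(p-1) ≡ 1 (mod p) for prime p and gcd(a, p) = 1
Here p = 17, so 4^16 ≡ 1 (mod 17)
We can reduce the exponent: 25 mod 16 = 9
So 4^25 ≡ 4^9 (mod 17)
Computing: 4^9 mod 17 = 4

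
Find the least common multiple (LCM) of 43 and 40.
1720

First find GCD(43, 40) using the Euclidean algorithm:
43 = 1 × 40 + 3
40 = 13 × 3 + 1
3 = 3 × 1 + 0
GCD(43, 40) = 1

LCM formula: LCM(a, b) = (a × b) / GCD(a, b)
LCM(43, 40) = (43 × 40) / 1
LCM(43, 40) = 1720 / 1
LCM(43, 40) = 1720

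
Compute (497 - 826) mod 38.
13

(497 - 826) = -329
-329 mod 38 = 13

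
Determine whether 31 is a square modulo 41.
By Euler's criterion: 31^{20} ≡ 1 (mod 41). Since this equals 1, 31 is a QR.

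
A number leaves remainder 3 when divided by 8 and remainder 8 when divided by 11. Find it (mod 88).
M = 8 × 11 = 88. M₁ = 11, y₁ ≡ 3 (mod 8). M₂ = 8, y₂ ≡ 7 (mod 11). y = 3×11×3 + 8×8×7 ≡ 19 (mod 88)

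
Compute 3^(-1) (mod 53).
18

Using Extended Euclidean Algorithm:
gcd(3, 53) = 1
Bezout coefficients: 3 × 18 + 53 × -1 = 1
So 3 × 18 ≡ 1 (mod 53)
The inverse is 18 mod 53 = 18
Verification: 3 × 18 = 54 = 1 × 53 + 1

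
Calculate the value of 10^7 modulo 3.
10 ≡ 1 (mod 3). 7 = 4 + 2 + 1 (binary 111). Repeated squaring mod 3: 1^1 ≡ 1; 1^2 ≡ 1² = 1 ≡ 1; 1^4 ≡ 1² = 1 ≡ 1. Multiply: 10^7 ≡ 1^4 × 1^2 × 1^1 ≡ 1 × 1 × 1 (mod 3): 1 × 1 = 1 ≡ 1; 1 × 1 = 1 ≡ 1. So 10^7 ≡ 1 (mod 3).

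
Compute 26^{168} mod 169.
0

Using successive squaring:
Binary expansion of 168: 10101000
Powers of 26 mod 169 (each is the square of the previous):
  26^1 ≡ 26 (mod 169)
  26^2 ≡ 26² = 676 ≡ 0 (mod 169)
  26^4 ≡ 0² = 0 ≡ 0 (mod 169)
  26^8 ≡ 0² = 0 ≡ 0 (mod 169)
  26^16 ≡ 0² = 0 ≡ 0 (mod 169)
  26^32 ≡ 0² = 0 ≡ 0 (mod 169)
  26^64 ≡ 0² = 0 ≡ 0 (mod 169)
  26^128 ≡ 0² = 0 ≡ 0 (mod 169)
168 = 128 + 32 + 8, so 26^168 = 26^128 × 26^32 × 26^8 ≡ 0 × 0 × 0 (mod 169)
Multiplying step by step:
  0 × 0 = 0 ≡ 0 (mod 169)
  0 × 0 = 0 ≡ 0 (mod 169)
Result: 26^168 ≡ 0 (mod 169)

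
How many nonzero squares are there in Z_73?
For prime 73, there are (p-1)/2 = (73-1)/2 = 36 quadratic residues (excluding 0).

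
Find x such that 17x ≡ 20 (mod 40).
20

Since gcd(17, 40) = 1 divides 20, a solution exists.
Multiply both sides by the inverse of 17 mod 40:
  17^(-1) mod 40 = 33
  x ≡ 33 × 20 ≡ 660 ≡ 20 (mod 40)
Verification: 17 × 20 = 340 = 8 × 40 + 20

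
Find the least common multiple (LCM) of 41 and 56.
2296

First find GCD(41, 56) using the Euclidean algorithm:
41 = 0 × 56 + 41
56 = 1 × 41 + 15
41 = 2 × 15 + 11
15 = 1 × 11 + 4
11 = 2 × 4 + 3
4 = 1 × 3 + 1
3 = 3 × 1 + 0
GCD(41, 56) = 1

LCM formula: LCM(a, b) = (a × b) / GCD(a, b)
LCM(41, 56) = (41 × 56) / 1
LCM(41, 56) = 2296 / 1
LCM(41, 56) = 2296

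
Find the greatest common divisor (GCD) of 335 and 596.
1

Using the Euclidean algorithm:
335 = 0 × 596 + 335
596 = 1 × 335 + 261
335 = 1 × 261 + 74
261 = 3 × 74 + 39
74 = 1 × 39 + 35
39 = 1 × 35 + 4
35 = 8 × 4 + 3
4 = 1 × 3 + 1
3 = 3 × 1 + 0

GCD(335, 596) = 1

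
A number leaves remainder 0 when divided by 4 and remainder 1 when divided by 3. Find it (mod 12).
M = 4 × 3 = 12. M₁ = 3, y₁ ≡ 3 (mod 4). M₂ = 4, y₂ ≡ 1 (mod 3). x = 0×3×3 + 1×4×1 ≡ 4 (mod 12)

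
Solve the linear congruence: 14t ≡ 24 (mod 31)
15

Since gcd(14, 31) = 1 divides 24, a solution exists.
Multiply both sides by the inverse of 14 mod 31:
  14^(-1) mod 31 = 20
  x ≡ 20 × 24 ≡ 480 ≡ 15 (mod 31)
Verification: 14 × 15 = 210 = 6 × 31 + 24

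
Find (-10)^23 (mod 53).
Using repeated squaring. (-10) ≡ 43 (mod 53). 23 = 16 + 4 + 2 + 1 (binary 10111). Repeated squaring mod 53: 43^1 ≡ 43; 43^2 ≡ 43² = 1849 ≡ 47; 43^4 ≡ 47² = 2209 ≡ 36; 43^8 ≡ 36² = 1296 ≡ 24; 43^16 ≡ 24² = 576 ≡ 46. Multiply: (-10)^23 ≡ 43^16 × 43^4 × 43^2 × 43^1 ≡ 46 × 36 × 47 × 43 (mod 53): 46 × 36 = 1656 ≡ 13; 13 × 47 = 611 ≡ 28; 28 × 43 = 1204 ≡ 38. So (-10)^23 ≡ 38 (mod 53).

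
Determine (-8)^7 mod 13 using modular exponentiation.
(-8) ≡ 5 (mod 13). 7 = 4 + 2 + 1 (binary 111). Repeated squaring mod 13: 5^1 ≡ 5; 5^2 ≡ 5² = 25 ≡ 12; 5^4 ≡ 12² = 144 ≡ 1. Multiply: (-8)^7 ≡ 5^4 × 5^2 × 5^1 ≡ 1 × 12 × 5 (mod 13): 1 × 12 = 12 ≡ 12; 12 × 5 = 60 ≡ 8. So (-8)^7 ≡ 8 (mod 13).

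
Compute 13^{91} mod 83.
57

Using successive squaring:
Binary expansion of 91: 1011011
Powers of 13 mod 83 (each is the square of the previous):
  13^1 ≡ 13 (mod 83)
  13^2 ≡ 13² = 169 ≡ 3 (mod 83)
  13^4 ≡ 3² = 9 ≡ 9 (mod 83)
  13^8 ≡ 9² = 81 ≡ 81 (mod 83)
  13^16 ≡ 81² = 6561 ≡ 4 (mod 83)
  13^32 ≡ 4² = 16 ≡ 16 (mod 83)
  13^64 ≡ 16² = 256 ≡ 7 (mod 83)
91 = 64 + 16 + 8 + 2 + 1, so 13^91 = 13^64 × 13^16 × 13^8 × 13^2 × 13^1 ≡ 7 × 4 × 81 × 3 × 13 (mod 83)
Multiplying step by step:
  7 × 4 = 28 ≡ 28 (mod 83)
  28 × 81 = 2268 ≡ 27 (mod 83)
  27 × 3 = 81 ≡ 81 (mod 83)
  81 × 13 = 1053 ≡ 57 (mod 83)
Result: 13^91 ≡ 57 (mod 83)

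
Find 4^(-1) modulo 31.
8

Using Extended Euclidean Algorithm:
gcd(4, 31) = 1
Bezout coefficients: 4 × 8 + 31 × -1 = 1
So 4 × 8 ≡ 1 (mod 31)
The inverse is 8 mod 31 = 8
Verification: 4 × 8 = 32 = 1 × 31 + 1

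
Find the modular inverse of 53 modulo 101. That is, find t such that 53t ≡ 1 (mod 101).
61

Using Extended Euclidean Algorithm:
gcd(53, 101) = 1
Bezout coefficients: 53 × -40 + 101 × 21 = 1
So 53 × -40 ≡ 1 (mod 101)
The inverse is -40 mod 101 = 61
Verification: 53 × 61 = 3233 = 32 × 101 + 1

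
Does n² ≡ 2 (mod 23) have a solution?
By Euler's criterion: 2^{11} ≡ 1 (mod 23). Since this equals 1, 2 is a QR.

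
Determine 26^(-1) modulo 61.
26^(-1) ≡ 54 (mod 61). Verification: 26 × 54 = 1404 ≡ 1 (mod 61)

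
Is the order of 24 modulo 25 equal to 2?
Yes, ord_25(24) = 2.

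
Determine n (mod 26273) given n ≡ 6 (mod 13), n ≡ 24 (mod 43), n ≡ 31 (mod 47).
24706

Using the Chinese Remainder Theorem:
M = product of moduli = 26273
For equation 1: M_1 = 2021, 2021 ≡ 6 (mod 13), inverse of 2021 mod 13 is 11 (check: 6 × 11 = 66 ≡ 1 (mod 13))
For equation 2: M_2 = 611, 611 ≡ 9 (mod 43), inverse of 611 mod 43 is 24 (check: 9 × 24 = 216 ≡ 1 (mod 43))
For equation 3: M_3 = 559, 559 ≡ 42 (mod 47), inverse of 559 mod 47 is 28 (check: 42 × 28 = 1176 ≡ 1 (mod 47))
Combine: n ≡ Σ r_i×M_i×(M_i⁻¹ mod m_i) = 6×2021×11 + 24×611×24 + 31×559×28 = 133386 + 351936 + 485212 = 970534
970534 mod 26273 = 24706
n ≡ 24706 (mod 26273)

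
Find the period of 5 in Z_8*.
Powers of 5 mod 8: 5^1≡5, 5^2≡1. Order = 2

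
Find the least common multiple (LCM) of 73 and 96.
7008

First find GCD(73, 96) using the Euclidean algorithm:
73 = 0 × 96 + 73
96 = 1 × 73 + 23
73 = 3 × 23 + 4
23 = 5 × 4 + 3
4 = 1 × 3 + 1
3 = 3 × 1 + 0
GCD(73, 96) = 1

LCM formula: LCM(a, b) = (a × b) / GCD(a, b)
LCM(73, 96) = (73 × 96) / 1
LCM(73, 96) = 7008 / 1
LCM(73, 96) = 7008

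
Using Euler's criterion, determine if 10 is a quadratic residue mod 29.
By Euler's criterion: 10^{14} ≡ 28 (mod 29). Since this equals -1 (≡ 28), 10 is not a QR.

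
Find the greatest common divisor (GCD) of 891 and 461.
1

Using the Euclidean algorithm:
891 = 1 × 461 + 430
461 = 1 × 430 + 31
430 = 13 × 31 + 27
31 = 1 × 27 + 4
27 = 6 × 4 + 3
4 = 1 × 3 + 1
3 = 3 × 1 + 0

GCD(891, 461) = 1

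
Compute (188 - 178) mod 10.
0

(188 - 178) = 10
10 mod 10 = 0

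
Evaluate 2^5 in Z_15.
5 = 4 + 1 (binary 101). Repeated squaring mod 15: 2^1 ≡ 2; 2^2 ≡ 2² = 4 ≡ 4; 2^4 ≡ 4² = 16 ≡ 1. Multiply: 2^5 = 2^4 × 2^1 ≡ 1 × 2 (mod 15): 1 × 2 = 2 ≡ 2. So 2^5 ≡ 2 (mod 15).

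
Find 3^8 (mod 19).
8 = 8 (binary 1000). Repeated squaring mod 19: 3^1 ≡ 3; 3^2 ≡ 3² = 9 ≡ 9; 3^4 ≡ 9² = 81 ≡ 5; 3^8 ≡ 5² = 25 ≡ 6. So 3^8 ≡ 6 (mod 19).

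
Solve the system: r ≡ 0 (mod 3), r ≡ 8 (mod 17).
M = 3 × 17 = 51. M₁ = 17, y₁ ≡ 2 (mod 3). M₂ = 3, y₂ ≡ 6 (mod 17). r = 0×17×2 + 8×3×6 ≡ 42 (mod 51)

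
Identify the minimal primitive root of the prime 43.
p - 1 = 42 has prime divisors 2, 3, 7. h is a primitive root mod 43 iff h^(42/q) ≢ 1 (mod 43) for each such q.
h = 2: 2^21 ≡ 42, 2^14 ≡ 1, 2^6 ≡ 21 (mod 43); 2^14 ≡ 1, so not a primitive root.
h = 3: 3^21 ≡ 42, 3^14 ≡ 36, 3^6 ≡ 41 (mod 43); none is 1, so 3 has order 42 and is a primitive root.
The smallest primitive root mod 43 is g = 3.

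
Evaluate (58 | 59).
(58/59) = 58^{29} mod 59 = -1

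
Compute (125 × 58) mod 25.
0

(125 × 58) = 7250
7250 mod 25 = 0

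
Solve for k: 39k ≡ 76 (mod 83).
36

Since gcd(39, 83) = 1 divides 76, a solution exists.
Multiply both sides by the inverse of 39 mod 83:
  39^(-1) mod 83 = 66
  x ≡ 66 × 76 ≡ 5016 ≡ 36 (mod 83)
Verification: 39 × 36 = 1404 = 16 × 83 + 76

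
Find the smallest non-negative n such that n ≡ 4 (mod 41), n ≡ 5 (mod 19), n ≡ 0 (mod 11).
8327

Using the Chinese Remainder Theorem:
M = product of moduli = 8569
For equation 1: M_1 = 209, 209 ≡ 4 (mod 41), inverse of 209 mod 41 is 31 (check: 4 × 31 = 124 ≡ 1 (mod 41))
For equation 2: M_2 = 451, 451 ≡ 14 (mod 19), inverse of 451 mod 19 is 15 (check: 14 × 15 = 210 ≡ 1 (mod 19))
For equation 3: M_3 = 779, 779 ≡ 9 (mod 11), inverse of 779 mod 11 is 5 (check: 9 × 5 = 45 ≡ 1 (mod 11))
Combine: n ≡ Σ r_i×M_i×(M_i⁻¹ mod m_i) = 4×209×31 + 5×451×15 + 0×779×5 = 25916 + 33825 + 0 = 59741
59741 mod 8569 = 8327
n ≡ 8327 (mod 8569)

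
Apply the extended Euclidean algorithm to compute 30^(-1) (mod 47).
Extended GCD: 30(11) + 47(-7) = 1. So 30^(-1) ≡ 11 ≡ 11 (mod 47). Verify: 30 × 11 = 330 ≡ 1 (mod 47)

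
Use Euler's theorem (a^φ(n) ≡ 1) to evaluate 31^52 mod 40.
By Euler: 31^{16} ≡ 1 (mod 40) since gcd(31, 40) = 1. 52 = 3×16 + 4. So 31^{52} ≡ 31^{4} ≡ 1 (mod 40)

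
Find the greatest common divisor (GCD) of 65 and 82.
1

Using the Euclidean algorithm:
65 = 0 × 82 + 65
82 = 1 × 65 + 17
65 = 3 × 17 + 14
17 = 1 × 14 + 3
14 = 4 × 3 + 2
3 = 1 × 2 + 1
2 = 2 × 1 + 0

GCD(65, 82) = 1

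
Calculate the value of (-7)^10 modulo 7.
(-7) ≡ 0 (mod 7). 10 = 8 + 2 (binary 1010). Repeated squaring mod 7: 0^1 ≡ 0; 0^2 ≡ 0² = 0 ≡ 0; 0^4 ≡ 0² = 0 ≡ 0; 0^8 ≡ 0² = 0 ≡ 0. Multiply: (-7)^10 ≡ 0^8 × 0^2 ≡ 0 × 0 (mod 7): 0 × 0 = 0 ≡ 0. So (-7)^10 ≡ 0 (mod 7).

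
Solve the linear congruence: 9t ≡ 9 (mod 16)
1

Since gcd(9, 16) = 1 divides 9, a solution exists.
Multiply both sides by the inverse of 9 mod 16:
  9^(-1) mod 16 = 9
  x ≡ 9 × 9 ≡ 81 ≡ 1 (mod 16)
Verification: 9 × 1 = 9 = 0 × 16 + 9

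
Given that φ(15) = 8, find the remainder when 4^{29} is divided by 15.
By Euler: 4^{8} ≡ 1 (mod 15) since gcd(4, 15) = 1. 29 = 3×8 + 5. So 4^{29} ≡ 4^{5} ≡ 4 (mod 15)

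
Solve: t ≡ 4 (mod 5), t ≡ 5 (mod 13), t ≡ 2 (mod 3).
M = 5 × 13 × 3 = 195. M₁ = 39, y₁ ≡ 4 (mod 5). M₂ = 15, y₂ ≡ 7 (mod 13). M₃ = 65, y₃ ≡ 2 (mod 3). t = 4×39×4 + 5×15×7 + 2×65×2 ≡ 44 (mod 195)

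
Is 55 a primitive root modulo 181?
p - 1 = 180 has prime divisors 2, 3, 5. Check 55^(180/q) mod 181 for each: 55^(180/2) = 55^90 ≡ 1, 55^(180/3) = 55^60 ≡ 132, 55^(180/5) = 55^36 ≡ 125 (mod 181). Since 55^90 ≡ 1 (mod 181), the order of 55 divides 90 (in fact the order is 90) ≠ 180, so it is not a primitive root.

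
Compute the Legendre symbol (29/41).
(29/41) = 29^{20} mod 41 = -1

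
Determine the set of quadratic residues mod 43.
QRs mod 43: {1, 4, 6, 9, 10, 11, 13, 14, 15, 16, 17, 21, 23, 24, 25, 31, 35, 36, 38, 40, 41}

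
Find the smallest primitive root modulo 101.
2

A primitive root g modulo p has order p-1 = 100
Prime divisors of 100: [2, 5]
g is a primitive root iff g^(100/q) ≢ 1 (mod 101) for each prime divisor q
Testing small values:
  g = 2: 2^50 ≡ 100, 2^20 ≡ 95 (mod 101) → none is 1, primitive root!
The smallest primitive root is 2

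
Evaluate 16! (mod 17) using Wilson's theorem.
By Wilson's theorem, (16)! ≡ -1 ≡ 16 (mod 17)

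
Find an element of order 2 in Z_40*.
9 has order 2 mod 40 since 9^{2} ≡ 1 (mod 40) and no smaller power works.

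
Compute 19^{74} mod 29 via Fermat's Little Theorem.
5

By Fermat's Little Theorem, a^(p-1) ≡ 1 (mod p) for prime p and gcd(a, p) = 1
Here p = 29, so 19^28 ≡ 1 (mod 29)
We can reduce the exponent: 74 mod 28 = 18
So 19^74 ≡ 19^18 (mod 29)
Computing: 19^18 mod 29 = 5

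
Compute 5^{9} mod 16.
5

Using successive squaring:
Binary expansion of 9: 1001
Powers of 5 mod 16 (each is the square of the previous):
  5^1 ≡ 5 (mod 16)
  5^2 ≡ 5² = 25 ≡ 9 (mod 16)
  5^4 ≡ 9² = 81 ≡ 1 (mod 16)
  5^8 ≡ 1² = 1 ≡ 1 (mod 16)
9 = 8 + 1, so 5^9 = 5^8 × 5^1 ≡ 1 × 5 (mod 16)
Multiplying step by step:
  1 × 5 = 5 ≡ 5 (mod 16)
Result: 5^9 ≡ 5 (mod 16)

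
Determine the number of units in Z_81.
54

Prime factorization: 81 = 3^4
Using the formula φ(n) = n × Π(1 - 1/p) for each prime factor p:
φ(81) = 81 × (1 - 1/3)
φ(81) = 54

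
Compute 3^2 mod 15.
2 = 2 (binary 10). Repeated squaring mod 15: 3^1 ≡ 3; 3^2 ≡ 3² = 9 ≡ 9. So 3^2 ≡ 9 (mod 15).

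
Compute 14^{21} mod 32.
0

Using successive squaring:
Binary expansion of 21: 10101
Powers of 14 mod 32 (each is the square of the previous):
  14^1 ≡ 14 (mod 32)
  14^2 ≡ 14² = 196 ≡ 4 (mod 32)
  14^4 ≡ 4² = 16 ≡ 16 (mod 32)
  14^8 ≡ 16² = 256 ≡ 0 (mod 32)
  14^16 ≡ 0² = 0 ≡ 0 (mod 32)
21 = 16 + 4 + 1, so 14^21 = 14^16 × 14^4 × 14^1 ≡ 0 × 16 × 14 (mod 32)
Multiplying step by step:
  0 × 16 = 0 ≡ 0 (mod 32)
  0 × 14 = 0 ≡ 0 (mod 32)
Result: 14^21 ≡ 0 (mod 32)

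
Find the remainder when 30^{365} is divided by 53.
By Fermat: 30^{52} ≡ 1 (mod 53). 365 = 7×52 + 1. So 30^{365} ≡ 30^{1} ≡ 30 (mod 53)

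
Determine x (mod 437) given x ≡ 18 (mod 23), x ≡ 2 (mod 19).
363

Using the Chinese Remainder Theorem:
M = product of moduli = 437
For equation 1: M_1 = 19, 19 ≡ 19 (mod 23), inverse of 19 mod 23 is 17 (check: 19 × 17 = 323 ≡ 1 (mod 23))
For equation 2: M_2 = 23, 23 ≡ 4 (mod 19), inverse of 23 mod 19 is 5 (check: 4 × 5 = 20 ≡ 1 (mod 19))
Combine: x ≡ Σ r_i×M_i×(M_i⁻¹ mod m_i) = 18×19×17 + 2×23×5 = 5814 + 230 = 6044
6044 mod 437 = 363
x ≡ 363 (mod 437)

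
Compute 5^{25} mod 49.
12

Using successive squaring:
Binary expansion of 25: 11001
Powers of 5 mod 49 (each is the square of the previous):
  5^1 ≡ 5 (mod 49)
  5^2 ≡ 5² = 25 ≡ 25 (mod 49)
  5^4 ≡ 25² = 625 ≡ 37 (mod 49)
  5^8 ≡ 37² = 1369 ≡ 46 (mod 49)
  5^16 ≡ 46² = 2116 ≡ 9 (mod 49)
25 = 16 + 8 + 1, so 5^25 = 5^16 × 5^8 × 5^1 ≡ 9 × 46 × 5 (mod 49)
Multiplying step by step:
  9 × 46 = 414 ≡ 22 (mod 49)
  22 × 5 = 110 ≡ 12 (mod 49)
Result: 5^25 ≡ 12 (mod 49)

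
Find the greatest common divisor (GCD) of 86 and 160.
2

Using the Euclidean algorithm:
86 = 0 × 160 + 86
160 = 1 × 86 + 74
86 = 1 × 74 + 12
74 = 6 × 12 + 2
12 = 6 × 2 + 0

GCD(86, 160) = 2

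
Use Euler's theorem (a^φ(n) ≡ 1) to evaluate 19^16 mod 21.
By Euler: 19^{12} ≡ 1 (mod 21) since gcd(19, 21) = 1. 16 = 1×12 + 4. So 19^{16} ≡ 19^{4} ≡ 16 (mod 21)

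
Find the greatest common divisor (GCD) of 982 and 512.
2

Using the Euclidean algorithm:
982 = 1 × 512 + 470
512 = 1 × 470 + 42
470 = 11 × 42 + 8
42 = 5 × 8 + 2
8 = 4 × 2 + 0

GCD(982, 512) = 2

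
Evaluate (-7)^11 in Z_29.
Using repeated squaring. (-7) ≡ 22 (mod 29). 11 = 8 + 2 + 1 (binary 1011). Repeated squaring mod 29: 22^1 ≡ 22; 22^2 ≡ 22² = 484 ≡ 20; 22^4 ≡ 20² = 400 ≡ 23; 22^8 ≡ 23² = 529 ≡ 7. Multiply: (-7)^11 ≡ 22^8 × 22^2 × 22^1 ≡ 7 × 20 × 22 (mod 29): 7 × 20 = 140 ≡ 24; 24 × 22 = 528 ≡ 6. So (-7)^11 ≡ 6 (mod 29).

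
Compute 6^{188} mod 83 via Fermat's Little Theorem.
40

By Fermat's Little Theorem, a^(p-1) ≡ 1 (mod p) for prime p and gcd(a, p) = 1
Here p = 83, so 6^82 ≡ 1 (mod 83)
We can reduce the exponent: 188 mod 82 = 24
So 6^188 ≡ 6^24 (mod 83)
Computing: 6^24 mod 83 = 40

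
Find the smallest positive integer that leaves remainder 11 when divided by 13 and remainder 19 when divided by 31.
M = 13 × 31 = 403. M₁ = 31, y₁ ≡ 8 (mod 13). M₂ = 13, y₂ ≡ 12 (mod 31). z = 11×31×8 + 19×13×12 ≡ 50 (mod 403). The smallest positive such number is 50.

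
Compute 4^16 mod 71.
Using repeated squaring. 16 = 16 (binary 10000). Repeated squaring mod 71: 4^1 ≡ 4; 4^2 ≡ 4² = 16 ≡ 16; 4^4 ≡ 16² = 256 ≡ 43; 4^8 ≡ 43² = 1849 ≡ 3; 4^16 ≡ 3² = 9 ≡ 9. So 4^16 ≡ 9 (mod 71).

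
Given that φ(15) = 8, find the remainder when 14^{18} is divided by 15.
By Euler: 14^{8} ≡ 1 (mod 15) since gcd(14, 15) = 1. 18 = 2×8 + 2. So 14^{18} ≡ 14^{2} ≡ 1 (mod 15)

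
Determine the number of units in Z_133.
108

Prime factorization: 133 = 7 × 19
Using the formula φ(n) = n × Π(1 - 1/p) for each prime factor p:
φ(133) = 133 × (1 - 1/7) × (1 - 1/19)
φ(133) = 108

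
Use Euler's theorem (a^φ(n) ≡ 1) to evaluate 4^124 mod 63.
By Euler: 4^{36} ≡ 1 (mod 63) since gcd(4, 63) = 1. 124 = 3×36 + 16. So 4^{124} ≡ 4^{16} ≡ 4 (mod 63)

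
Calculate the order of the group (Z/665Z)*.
432

Prime factorization: 665 = 5 × 7 × 19
Using the formula φ(n) = n × Π(1 - 1/p) for each prime factor p:
φ(665) = 665 × (1 - 1/5) × (1 - 1/7) × (1 - 1/19)
φ(665) = 432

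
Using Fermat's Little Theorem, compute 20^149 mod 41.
By Fermat: 20^{40} ≡ 1 (mod 41). 149 = 3×40 + 29. So 20^{149} ≡ 20^{29} ≡ 2 (mod 41)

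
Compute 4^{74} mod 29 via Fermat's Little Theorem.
24

By Fermat's Little Theorem, a^(p-1) ≡ 1 (mod p) for prime p and gcd(a, p) = 1
Here p = 29, so 4^28 ≡ 1 (mod 29)
We can reduce the exponent: 74 mod 28 = 18
So 4^74 ≡ 4^18 (mod 29)
Computing: 4^18 mod 29 = 24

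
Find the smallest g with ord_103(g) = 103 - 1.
p - 1 = 102 has prime divisors 2, 3, 17. h is a primitive root mod 103 iff h^(102/q) ≢ 1 (mod 103) for each such q.
h = 2: 2^51 ≡ 1, 2^34 ≡ 46, 2^6 ≡ 64 (mod 103); 2^51 ≡ 1, so not a primitive root.
h = 3: 3^51 ≡ 102, 3^34 ≡ 1, 3^6 ≡ 8 (mod 103); 3^34 ≡ 1, so not a primitive root.
h = 4: 4^51 ≡ 1, 4^34 ≡ 56, 4^6 ≡ 79 (mod 103); 4^51 ≡ 1, so not a primitive root.
h = 5: 5^51 ≡ 102, 5^34 ≡ 56, 5^6 ≡ 72 (mod 103); none is 1, so 5 has order 102 and is a primitive root.
The smallest primitive root mod 103 is g = 5.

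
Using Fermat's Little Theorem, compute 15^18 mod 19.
By Fermat's Little Theorem, 15^{18} ≡ 1 (mod 19) since 19 is prime and gcd(15, 19) = 1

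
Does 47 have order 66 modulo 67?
p - 1 = 66 has prime divisors 2, 3, 11. Check 47^(66/q) mod 67 for each: 47^(66/2) = 47^33 ≡ 1, 47^(66/3) = 47^22 ≡ 29, 47^(66/11) = 47^6 ≡ 59 (mod 67). Since 47^33 ≡ 1 (mod 67), the order of 47 divides 33 (in fact the order is 33) ≠ 66, so it is not a primitive root.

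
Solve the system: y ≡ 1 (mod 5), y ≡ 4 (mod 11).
M = 5 × 11 = 55. M₁ = 11, y₁ ≡ 1 (mod 5). M₂ = 5, y₂ ≡ 9 (mod 11). y = 1×11×1 + 4×5×9 ≡ 26 (mod 55)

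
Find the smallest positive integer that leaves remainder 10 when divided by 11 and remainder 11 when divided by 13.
M = 11 × 13 = 143. M₁ = 13, y₁ ≡ 6 (mod 11). M₂ = 11, y₂ ≡ 6 (mod 13). r = 10×13×6 + 11×11×6 ≡ 76 (mod 143). The smallest positive such number is 76.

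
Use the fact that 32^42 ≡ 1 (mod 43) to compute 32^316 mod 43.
By Fermat: 32^{42} ≡ 1 (mod 43). 316 = 7×42 + 22. So 32^{316} ≡ 32^{22} ≡ 11 (mod 43)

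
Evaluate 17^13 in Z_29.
Using repeated squaring. 13 = 8 + 4 + 1 (binary 1101). Repeated squaring mod 29: 17^1 ≡ 17; 17^2 ≡ 17² = 289 ≡ 28; 17^4 ≡ 28² = 784 ≡ 1; 17^8 ≡ 1² = 1 ≡ 1. Multiply: 17^13 = 17^8 × 17^4 × 17^1 ≡ 1 × 1 × 17 (mod 29): 1 × 1 = 1 ≡ 1; 1 × 17 = 17 ≡ 17. So 17^13 ≡ 17 (mod 29).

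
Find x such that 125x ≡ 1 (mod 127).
125^(-1) ≡ 63 (mod 127). Verification: 125 × 63 = 7875 ≡ 1 (mod 127)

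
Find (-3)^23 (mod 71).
Using repeated squaring. (-3) ≡ 68 (mod 71). 23 = 16 + 4 + 2 + 1 (binary 10111). Repeated squaring mod 71: 68^1 ≡ 68; 68^2 ≡ 68² = 4624 ≡ 9; 68^4 ≡ 9² = 81 ≡ 10; 68^8 ≡ 10² = 100 ≡ 29; 68^16 ≡ 29² = 841 ≡ 60. Multiply: (-3)^23 ≡ 68^16 × 68^4 × 68^2 × 68^1 ≡ 60 × 10 × 9 × 68 (mod 71): 60 × 10 = 600 ≡ 32; 32 × 9 = 288 ≡ 4; 4 × 68 = 272 ≡ 59. So (-3)^23 ≡ 59 (mod 71).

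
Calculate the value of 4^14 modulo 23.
Using repeated squaring. 14 = 8 + 4 + 2 (binary 1110). Repeated squaring mod 23: 4^1 ≡ 4; 4^2 ≡ 4² = 16 ≡ 16; 4^4 ≡ 16² = 256 ≡ 3; 4^8 ≡ 3² = 9 ≡ 9. Multiply: 4^14 = 4^8 × 4^4 × 4^2 ≡ 9 × 3 × 16 (mod 23): 9 × 3 = 27 ≡ 4; 4 × 16 = 64 ≡ 18. So 4^14 ≡ 18 (mod 23).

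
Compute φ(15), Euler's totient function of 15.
8

Prime factorization: 15 = 3 × 5
Using the formula φ(n) = n × Π(1 - 1/p) for each prime factor p:
φ(15) = 15 × (1 - 1/3) × (1 - 1/5)
φ(15) = 8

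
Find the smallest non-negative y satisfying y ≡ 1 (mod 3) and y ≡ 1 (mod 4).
M = 3 × 4 = 12. M₁ = 4, y₁ ≡ 1 (mod 3). M₂ = 3, y₂ ≡ 3 (mod 4). y = 1×4×1 + 1×3×3 ≡ 1 (mod 12)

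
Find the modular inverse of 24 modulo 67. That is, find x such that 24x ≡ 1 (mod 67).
14

Using Extended Euclidean Algorithm:
gcd(24, 67) = 1
Bezout coefficients: 24 × 14 + 67 × -5 = 1
So 24 × 14 ≡ 1 (mod 67)
The inverse is 14 mod 67 = 14
Verification: 24 × 14 = 336 = 5 × 67 + 1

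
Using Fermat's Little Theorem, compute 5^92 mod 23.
By Fermat: 5^{22} ≡ 1 (mod 23). 92 = 4×22 + 4. So 5^{92} ≡ 5^{4} ≡ 4 (mod 23)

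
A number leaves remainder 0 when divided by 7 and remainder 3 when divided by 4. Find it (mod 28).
M = 7 × 4 = 28. M₁ = 4, y₁ ≡ 2 (mod 7). M₂ = 7, y₂ ≡ 3 (mod 4). z = 0×4×2 + 3×7×3 ≡ 7 (mod 28)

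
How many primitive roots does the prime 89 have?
Number of primitive roots mod 89 = φ(88) = 40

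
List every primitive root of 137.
Primitive roots mod 137: {3, 5, 6, 12, 13, 20, 21, 23, 24, 26, 27, 29, 31, 33, 35, 40, 42, 43, 45, 46, 47, 48, 51, 52, 53, 54, 55, 57, 58, 62, 66, 67, 70, 71, 75, 79, 80, 82, 83, 84, 85, 86, 89, 90, 91, 92, 94, 95, 97, 102, 104, 106, 108, 110, 111, 113, 114, 116, 117, 124, 125, 131, 132, 134}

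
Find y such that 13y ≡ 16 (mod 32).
16

Since gcd(13, 32) = 1 divides 16, a solution exists.
Multiply both sides by the inverse of 13 mod 32:
  13^(-1) mod 32 = 5
  x ≡ 5 × 16 ≡ 80 ≡ 16 (mod 32)
Verification: 13 × 16 = 208 = 6 × 32 + 16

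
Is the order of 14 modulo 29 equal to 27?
No, the actual order is 28, not 27.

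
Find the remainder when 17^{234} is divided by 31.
By Fermat: 17^{30} ≡ 1 (mod 31). 234 = 7×30 + 24. So 17^{234} ≡ 17^{24} ≡ 4 (mod 31)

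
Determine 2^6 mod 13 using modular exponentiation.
6 = 4 + 2 (binary 110). Repeated squaring mod 13: 2^1 ≡ 2; 2^2 ≡ 2² = 4 ≡ 4; 2^4 ≡ 4² = 16 ≡ 3. Multiply: 2^6 = 2^4 × 2^2 ≡ 3 × 4 (mod 13): 3 × 4 = 12 ≡ 12. So 2^6 ≡ 12 (mod 13).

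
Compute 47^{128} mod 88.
49

Using successive squaring:
Binary expansion of 128: 10000000
Powers of 47 mod 88 (each is the square of the previous):
  47^1 ≡ 47 (mod 88)
  47^2 ≡ 47² = 2209 ≡ 9 (mod 88)
  47^4 ≡ 9² = 81 ≡ 81 (mod 88)
  47^8 ≡ 81² = 6561 ≡ 49 (mod 88)
  47^16 ≡ 49² = 2401 ≡ 25 (mod 88)
  47^32 ≡ 25² = 625 ≡ 9 (mod 88)
  47^64 ≡ 9² = 81 ≡ 81 (mod 88)
  47^128 ≡ 81² = 6561 ≡ 49 (mod 88)
128 is a power of 2, so 47^128 is the last square: ≡ 49 (mod 88)
Result: 47^128 ≡ 49 (mod 88)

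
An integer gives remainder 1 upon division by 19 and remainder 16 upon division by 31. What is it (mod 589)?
M = 19 × 31 = 589. M₁ = 31, y₁ ≡ 8 (mod 19). M₂ = 19, y₂ ≡ 18 (mod 31). n = 1×31×8 + 16×19×18 ≡ 419 (mod 589). The smallest positive such number is 419.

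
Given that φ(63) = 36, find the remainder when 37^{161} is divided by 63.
By Euler: 37^{36} ≡ 1 (mod 63) since gcd(37, 63) = 1. 161 = 4×36 + 17. So 37^{161} ≡ 37^{17} ≡ 46 (mod 63)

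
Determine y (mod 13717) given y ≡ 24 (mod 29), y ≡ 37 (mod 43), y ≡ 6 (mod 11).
9884

Using the Chinese Remainder Theorem:
M = product of moduli = 13717
For equation 1: M_1 = 473, 473 ≡ 9 (mod 29), inverse of 473 mod 29 is 13 (check: 9 × 13 = 117 ≡ 1 (mod 29))
For equation 2: M_2 = 319, 319 ≡ 18 (mod 43), inverse of 319 mod 43 is 12 (check: 18 × 12 = 216 ≡ 1 (mod 43))
For equation 3: M_3 = 1247, 1247 ≡ 4 (mod 11), inverse of 1247 mod 11 is 3 (check: 4 × 3 = 12 ≡ 1 (mod 11))
Combine: y ≡ Σ r_i×M_i×(M_i⁻¹ mod m_i) = 24×473×13 + 37×319×12 + 6×1247×3 = 147576 + 141636 + 22446 = 311658
311658 mod 13717 = 9884
y ≡ 9884 (mod 13717)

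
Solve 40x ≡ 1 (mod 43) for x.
14

Using Extended Euclidean Algorithm:
gcd(40, 43) = 1
Bezout coefficients: 40 × 14 + 43 × -13 = 1
So 40 × 14 ≡ 1 (mod 43)
The inverse is 14 mod 43 = 14
Verification: 40 × 14 = 560 = 13 × 43 + 1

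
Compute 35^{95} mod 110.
65

Using successive squaring:
Binary expansion of 95: 1011111
Powers of 35 mod 110 (each is the square of the previous):
  35^1 ≡ 35 (mod 110)
  35^2 ≡ 35² = 1225 ≡ 15 (mod 110)
  35^4 ≡ 15² = 225 ≡ 5 (mod 110)
  35^8 ≡ 5² = 25 ≡ 25 (mod 110)
  35^16 ≡ 25² = 625 ≡ 75 (mod 110)
  35^32 ≡ 75² = 5625 ≡ 15 (mod 110)
  35^64 ≡ 15² = 225 ≡ 5 (mod 110)
95 = 64 + 16 + 8 + 4 + 2 + 1, so 35^95 = 35^64 × 35^16 × 35^8 × 35^4 × 35^2 × 35^1 ≡ 5 × 75 × 25 × 5 × 15 × 35 (mod 110)
Multiplying step by step:
  5 × 75 = 375 ≡ 45 (mod 110)
  45 × 25 = 1125 ≡ 25 (mod 110)
  25 × 5 = 125 ≡ 15 (mod 110)
  15 × 15 = 225 ≡ 5 (mod 110)
  5 × 35 = 175 ≡ 65 (mod 110)
Result: 35^95 ≡ 65 (mod 110)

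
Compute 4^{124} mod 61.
12

Using successive squaring:
Binary expansion of 124: 1111100
Powers of 4 mod 61 (each is the square of the previous):
  4^1 ≡ 4 (mod 61)
  4^2 ≡ 4² = 16 ≡ 16 (mod 61)
  4^4 ≡ 16² = 256 ≡ 12 (mod 61)
  4^8 ≡ 12² = 144 ≡ 22 (mod 61)
  4^16 ≡ 22² = 484 ≡ 57 (mod 61)
  4^32 ≡ 57² = 3249 ≡ 16 (mod 61)
  4^64 ≡ 16² = 256 ≡ 12 (mod 61)
124 = 64 + 32 + 16 + 8 + 4, so 4^124 = 4^64 × 4^32 × 4^16 × 4^8 × 4^4 ≡ 12 × 16 × 57 × 22 × 12 (mod 61)
Multiplying step by step:
  12 × 16 = 192 ≡ 9 (mod 61)
  9 × 57 = 513 ≡ 25 (mod 61)
  25 × 22 = 550 ≡ 1 (mod 61)
  1 × 12 = 12 ≡ 12 (mod 61)
Result: 4^124 ≡ 12 (mod 61)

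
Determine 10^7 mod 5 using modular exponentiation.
10 ≡ 0 (mod 5). 7 = 4 + 2 + 1 (binary 111). Repeated squaring mod 5: 0^1 ≡ 0; 0^2 ≡ 0² = 0 ≡ 0; 0^4 ≡ 0² = 0 ≡ 0. Multiply: 10^7 ≡ 0^4 × 0^2 × 0^1 ≡ 0 × 0 × 0 (mod 5): 0 × 0 = 0 ≡ 0; 0 × 0 = 0 ≡ 0. So 10^7 ≡ 0 (mod 5).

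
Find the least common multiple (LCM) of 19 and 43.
817

First find GCD(19, 43) using the Euclidean algorithm:
19 = 0 × 43 + 19
43 = 2 × 19 + 5
19 = 3 × 5 + 4
5 = 1 × 4 + 1
4 = 4 × 1 + 0
GCD(19, 43) = 1

LCM formula: LCM(a, b) = (a × b) / GCD(a, b)
LCM(19, 43) = (19 × 43) / 1
LCM(19, 43) = 817 / 1
LCM(19, 43) = 817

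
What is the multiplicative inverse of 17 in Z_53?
25

Using Extended Euclidean Algorithm:
gcd(17, 53) = 1
Bezout coefficients: 17 × 25 + 53 × -8 = 1
So 17 × 25 ≡ 1 (mod 53)
The inverse is 25 mod 53 = 25
Verification: 17 × 25 = 425 = 8 × 53 + 1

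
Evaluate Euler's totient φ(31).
30

Prime factorization: 31 = 31
Using the formula φ(n) = n × Π(1 - 1/p) for each prime factor p:
φ(31) = 31 × (1 - 1/31)
φ(31) = 30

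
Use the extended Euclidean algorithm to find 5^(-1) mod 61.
Extended GCD: 5(-12) + 61(1) = 1. So 5^(-1) ≡ 49 ≡ 49 (mod 61). Verify: 5 × 49 = 245 ≡ 1 (mod 61)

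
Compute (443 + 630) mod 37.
0

(443 + 630) = 1073
1073 mod 37 = 0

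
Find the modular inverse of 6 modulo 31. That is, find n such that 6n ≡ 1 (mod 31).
26

Using Extended Euclidean Algorithm:
gcd(6, 31) = 1
Bezout coefficients: 6 × -5 + 31 × 1 = 1
So 6 × -5 ≡ 1 (mod 31)
The inverse is -5 mod 31 = 26
Verification: 6 × 26 = 156 = 5 × 31 + 1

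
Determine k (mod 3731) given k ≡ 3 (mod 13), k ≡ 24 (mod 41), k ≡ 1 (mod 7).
393

Using the Chinese Remainder Theorem:
M = product of moduli = 3731
For equation 1: M_1 = 287, 287 ≡ 1 (mod 13), inverse of 287 mod 13 is 1 (check: 1 × 1 = 1 ≡ 1 (mod 13))
For equation 2: M_2 = 91, 91 ≡ 9 (mod 41), inverse of 91 mod 41 is 32 (check: 9 × 32 = 288 ≡ 1 (mod 41))
For equation 3: M_3 = 533, 533 ≡ 1 (mod 7), inverse of 533 mod 7 is 1 (check: 1 × 1 = 1 ≡ 1 (mod 7))
Combine: k ≡ Σ r_i×M_i×(M_i⁻¹ mod m_i) = 3×287×1 + 24×91×32 + 1×533×1 = 861 + 69888 + 533 = 71282
71282 mod 3731 = 393
k ≡ 393 (mod 3731)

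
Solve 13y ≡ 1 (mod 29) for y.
9

Using Extended Euclidean Algorithm:
gcd(13, 29) = 1
Bezout coefficients: 13 × 9 + 29 × -4 = 1
So 13 × 9 ≡ 1 (mod 29)
The inverse is 9 mod 29 = 9
Verification: 13 × 9 = 117 = 4 × 29 + 1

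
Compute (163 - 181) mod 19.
1

(163 - 181) = -18
-18 mod 19 = 1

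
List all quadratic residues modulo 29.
QRs mod 29: {1, 4, 5, 6, 7, 9, 13, 16, 20, 22, 23, 24, 25, 28}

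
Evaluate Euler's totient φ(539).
420

Prime factorization: 539 = 7^2 × 11
Using the formula φ(n) = n × Π(1 - 1/p) for each prime factor p:
φ(539) = 539 × (1 - 1/7) × (1 - 1/11)
φ(539) = 420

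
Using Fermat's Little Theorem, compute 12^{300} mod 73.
64

By Fermat's Little Theorem, a^(p-1) ≡ 1 (mod p) for prime p and gcd(a, p) = 1
Here p = 73, so 12^72 ≡ 1 (mod 73)
We can reduce the exponent: 300 mod 72 = 12
So 12^300 ≡ 12^12 (mod 73)
Computing: 12^12 mod 73 = 64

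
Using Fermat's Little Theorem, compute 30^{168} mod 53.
1

By Fermat's Little Theorem, a^(p-1) ≡ 1 (mod p) for prime p and gcd(a, p) = 1
Here p = 53, so 30^52 ≡ 1 (mod 53)
We can reduce the exponent: 168 mod 52 = 12
So 30^168 ≡ 30^12 (mod 53)
Computing: 30^12 mod 53 = 1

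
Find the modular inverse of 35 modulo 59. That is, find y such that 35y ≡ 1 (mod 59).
27

Using Extended Euclidean Algorithm:
gcd(35, 59) = 1
Bezout coefficients: 35 × 27 + 59 × -16 = 1
So 35 × 27 ≡ 1 (mod 59)
The inverse is 27 mod 59 = 27
Verification: 35 × 27 = 945 = 16 × 59 + 1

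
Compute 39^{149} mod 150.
9

Using successive squaring:
Binary expansion of 149: 10010101
Powers of 39 mod 150 (each is the square of the previous):
  39^1 ≡ 39 (mod 150)
  39^2 ≡ 39² = 1521 ≡ 21 (mod 150)
  39^4 ≡ 21² = 441 ≡ 141 (mod 150)
  39^8 ≡ 141² = 19881 ≡ 81 (mod 150)
  39^16 ≡ 81² = 6561 ≡ 111 (mod 150)
  39^32 ≡ 111² = 12321 ≡ 21 (mod 150)
  39^64 ≡ 21² = 441 ≡ 141 (mod 150)
  39^128 ≡ 141² = 19881 ≡ 81 (mod 150)
149 = 128 + 16 + 4 + 1, so 39^149 = 39^128 × 39^16 × 39^4 × 39^1 ≡ 81 × 111 × 141 × 39 (mod 150)
Multiplying step by step:
  81 × 111 = 8991 ≡ 141 (mod 150)
  141 × 141 = 19881 ≡ 81 (mod 150)
  81 × 39 = 3159 ≡ 9 (mod 150)
Result: 39^149 ≡ 9 (mod 150)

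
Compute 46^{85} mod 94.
46

Using successive squaring:
Binary expansion of 85: 1010101
Powers of 46 mod 94 (each is the square of the previous):
  46^1 ≡ 46 (mod 94)
  46^2 ≡ 46² = 2116 ≡ 48 (mod 94)
  46^4 ≡ 48² = 2304 ≡ 48 (mod 94)
  46^8 ≡ 48² = 2304 ≡ 48 (mod 94)
  46^16 ≡ 48² = 2304 ≡ 48 (mod 94)
  46^32 ≡ 48² = 2304 ≡ 48 (mod 94)
  46^64 ≡ 48² = 2304 ≡ 48 (mod 94)
85 = 64 + 16 + 4 + 1, so 46^85 = 46^64 × 46^16 × 46^4 × 46^1 ≡ 48 × 48 × 48 × 46 (mod 94)
Multiplying step by step:
  48 × 48 = 2304 ≡ 48 (mod 94)
  48 × 48 = 2304 ≡ 48 (mod 94)
  48 × 46 = 2208 ≡ 46 (mod 94)
Result: 46^85 ≡ 46 (mod 94)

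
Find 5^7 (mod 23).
7 = 4 + 2 + 1 (binary 111). Repeated squaring mod 23: 5^1 ≡ 5; 5^2 ≡ 5² = 25 ≡ 2; 5^4 ≡ 2² = 4 ≡ 4. Multiply: 5^7 = 5^4 × 5^2 × 5^1 ≡ 4 × 2 × 5 (mod 23): 4 × 2 = 8 ≡ 8; 8 × 5 = 40 ≡ 17. So 5^7 ≡ 17 (mod 23).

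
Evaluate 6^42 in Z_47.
Using repeated squaring. 42 = 32 + 8 + 2 (binary 101010). Repeated squaring mod 47: 6^1 ≡ 6; 6^2 ≡ 6² = 36 ≡ 36; 6^4 ≡ 36² = 1296 ≡ 27; 6^8 ≡ 27² = 729 ≡ 24; 6^16 ≡ 24² = 576 ≡ 12; 6^32 ≡ 12² = 144 ≡ 3. Multiply: 6^42 = 6^32 × 6^8 × 6^2 ≡ 3 × 24 × 36 (mod 47): 3 × 24 = 72 ≡ 25; 25 × 36 = 900 ≡ 7. So 6^42 ≡ 7 (mod 47).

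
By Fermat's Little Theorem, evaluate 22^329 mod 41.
By Fermat: 22^{40} ≡ 1 (mod 41). 329 = 8×40 + 9. So 22^{329} ≡ 22^{9} ≡ 35 (mod 41)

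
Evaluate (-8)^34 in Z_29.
Using Fermat: (-8)^{28} ≡ 1 (mod 29). 34 ≡ 6 (mod 28). So (-8)^{34} ≡ (-8)^{6} ≡ 13 (mod 29)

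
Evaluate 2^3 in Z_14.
3 = 2 + 1 (binary 11). Repeated squaring mod 14: 2^1 ≡ 2; 2^2 ≡ 2² = 4 ≡ 4. Multiply: 2^3 = 2^2 × 2^1 ≡ 4 × 2 (mod 14): 4 × 2 = 8 ≡ 8. So 2^3 ≡ 8 (mod 14).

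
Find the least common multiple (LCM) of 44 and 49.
2156

First find GCD(44, 49) using the Euclidean algorithm:
44 = 0 × 49 + 44
49 = 1 × 44 + 5
44 = 8 × 5 + 4
5 = 1 × 4 + 1
4 = 4 × 1 + 0
GCD(44, 49) = 1

LCM formula: LCM(a, b) = (a × b) / GCD(a, b)
LCM(44, 49) = (44 × 49) / 1
LCM(44, 49) = 2156 / 1
LCM(44, 49) = 2156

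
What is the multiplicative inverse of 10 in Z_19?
10^(-1) ≡ 2 (mod 19). Verification: 10 × 2 = 20 ≡ 1 (mod 19)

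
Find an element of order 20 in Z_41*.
2 has order 20 mod 41 since 2^{20} ≡ 1 (mod 41) and no smaller power works.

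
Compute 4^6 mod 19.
6 = 4 + 2 (binary 110). Repeated squaring mod 19: 4^1 ≡ 4; 4^2 ≡ 4² = 16 ≡ 16; 4^4 ≡ 16² = 256 ≡ 9. Multiply: 4^6 = 4^4 × 4^2 ≡ 9 × 16 (mod 19): 9 × 16 = 144 ≡ 11. So 4^6 ≡ 11 (mod 19).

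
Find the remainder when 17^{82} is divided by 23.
By Fermat: 17^{22} ≡ 1 (mod 23). 82 = 3×22 + 16. So 17^{82} ≡ 17^{16} ≡ 2 (mod 23)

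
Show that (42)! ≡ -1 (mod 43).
(42)! mod 43 = 42. Since this equals -1 (mod 43), Wilson confirms 43 is prime.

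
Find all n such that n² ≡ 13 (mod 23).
The square roots of 13 mod 23 are 6 and 17. Verify: 6² = 36 ≡ 13 (mod 23)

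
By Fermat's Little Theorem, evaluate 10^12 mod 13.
By Fermat's Little Theorem, 10^{12} ≡ 1 (mod 13) since 13 is prime and gcd(10, 13) = 1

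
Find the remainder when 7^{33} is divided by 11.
By Fermat: 7^{10} ≡ 1 (mod 11). 33 = 3×10 + 3. So 7^{33} ≡ 7^{3} ≡ 2 (mod 11)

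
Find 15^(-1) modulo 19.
14

Using Extended Euclidean Algorithm:
gcd(15, 19) = 1
Bezout coefficients: 15 × -5 + 19 × 4 = 1
So 15 × -5 ≡ 1 (mod 19)
The inverse is -5 mod 19 = 14
Verification: 15 × 14 = 210 = 11 × 19 + 1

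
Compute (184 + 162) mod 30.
16

(184 + 162) = 346
346 mod 30 = 16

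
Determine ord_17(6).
Powers of 6 mod 17: 6^1≡6, 6^2≡2, 6^3≡12, 6^4≡4, 6^5≡7, 6^6≡8, 6^7≡14, 6^8≡16, 6^9≡11, 6^10≡15, 6^11≡5, 6^12≡13, 6^13≡10, 6^14≡9, 6^15≡3, 6^16≡1. Order = 16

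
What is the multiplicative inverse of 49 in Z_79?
49^(-1) ≡ 50 (mod 79). Verification: 49 × 50 = 2450 ≡ 1 (mod 79)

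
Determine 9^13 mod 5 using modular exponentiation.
Using Fermat: 9^{4} ≡ 1 (mod 5). 13 ≡ 1 (mod 4). So 9^{13} ≡ 9^{1} ≡ 4 (mod 5)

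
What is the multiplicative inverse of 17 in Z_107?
63

Using Extended Euclidean Algorithm:
gcd(17, 107) = 1
Bezout coefficients: 17 × -44 + 107 × 7 = 1
So 17 × -44 ≡ 1 (mod 107)
The inverse is -44 mod 107 = 63
Verification: 17 × 63 = 1071 = 10 × 107 + 1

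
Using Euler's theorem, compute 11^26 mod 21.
By Euler: 11^{12} ≡ 1 (mod 21) since gcd(11, 21) = 1. 26 = 2×12 + 2. So 11^{26} ≡ 11^{2} ≡ 16 (mod 21)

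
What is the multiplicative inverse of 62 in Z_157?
62^(-1) ≡ 38 (mod 157). Verification: 62 × 38 = 2356 ≡ 1 (mod 157)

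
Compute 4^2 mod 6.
2 = 2 (binary 10). Repeated squaring mod 6: 4^1 ≡ 4; 4^2 ≡ 4² = 16 ≡ 4. So 4^2 ≡ 4 (mod 6).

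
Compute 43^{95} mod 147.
22

Using successive squaring:
Binary expansion of 95: 1011111
Powers of 43 mod 147 (each is the square of the previous):
  43^1 ≡ 43 (mod 147)
  43^2 ≡ 43² = 1849 ≡ 85 (mod 147)
  43^4 ≡ 85² = 7225 ≡ 22 (mod 147)
  43^8 ≡ 22² = 484 ≡ 43 (mod 147)
  43^16 ≡ 43² = 1849 ≡ 85 (mod 147)
  43^32 ≡ 85² = 7225 ≡ 22 (mod 147)
  43^64 ≡ 22² = 484 ≡ 43 (mod 147)
95 = 64 + 16 + 8 + 4 + 2 + 1, so 43^95 = 43^64 × 43^16 × 43^8 × 43^4 × 43^2 × 43^1 ≡ 43 × 85 × 43 × 22 × 85 × 43 (mod 147)
Multiplying step by step:
  43 × 85 = 3655 ≡ 127 (mod 147)
  127 × 43 = 5461 ≡ 22 (mod 147)
  22 × 22 = 484 ≡ 43 (mod 147)
  43 × 85 = 3655 ≡ 127 (mod 147)
  127 × 43 = 5461 ≡ 22 (mod 147)
Result: 43^95 ≡ 22 (mod 147)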